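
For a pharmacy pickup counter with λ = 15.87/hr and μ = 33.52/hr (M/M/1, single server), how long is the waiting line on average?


ρ = 15.87/33.52 = 0.4734
Lq = ρ²/(1−ρ) = 0.2242/0.5266 = 0.4257

Final: 0.4257


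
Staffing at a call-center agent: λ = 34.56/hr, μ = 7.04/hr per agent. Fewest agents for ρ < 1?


Stability requires cμ > λ ⇔ c > λ/μ.
λ/μ = 34.56/7.04 = 4.9091
Minimum integer c = ⌊4.9091⌋ + 1 = 5
Check: 5·7.04 = 35.20 > 34.56, while 4·7.04 = 28.16 ≤ 34.56

Final: 5 servers


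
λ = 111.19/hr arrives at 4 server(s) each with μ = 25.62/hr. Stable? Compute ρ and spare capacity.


Total capacity cμ = 4·25.62 = 102.48/hr
ρ = λ/(cμ) = 111.19/102.48 = 1.0850
Stable ⇔ ρ < 1: NO
Spare capacity = cμ − λ = 102.48 − 111.19 = -8.71/hr

Final: ρ = 1.0850; unstable; margin = -8.71/hr


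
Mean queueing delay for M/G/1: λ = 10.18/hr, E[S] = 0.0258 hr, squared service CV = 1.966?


ρ = λ·E[S] = 10.18·0.0258 = 0.2626
E[S²] = E[S]²(1+C_s²) = 0.0258²·(1+1.966) = 0.001974
Wq = λ·E[S²]/(2(1−ρ)) = 10.18·0.001974/(2·0.7374) = 0.01363 hr

Final: 0.01363 hr


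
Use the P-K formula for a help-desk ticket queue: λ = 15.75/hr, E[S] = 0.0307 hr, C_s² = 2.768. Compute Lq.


ρ = λ·E[S] = 15.75·0.0307 = 0.4835
Lq = ρ²(1+C_s²)/(2(1−ρ)) = 0.2338·(1+2.768)/(2·0.5165)
= 0.2338·3.7680/1.0330 = 0.85284

Final: 0.85284


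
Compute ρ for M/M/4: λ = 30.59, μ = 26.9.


ρ = λ/(cμ) = 30.59/(4·26.9) = 30.59/107.60 = 0.2843

Final: 0.2843


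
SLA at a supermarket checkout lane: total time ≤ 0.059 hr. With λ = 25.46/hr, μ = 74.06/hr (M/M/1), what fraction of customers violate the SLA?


W ~ Exponential(μ−λ) for M/M/1.
μ − λ = 74.06 − 25.46 = 48.6000
P(W > t) = e^{−(μ−λ)t} = e^{−2.8674} = 0.056847

Final: 0.056847


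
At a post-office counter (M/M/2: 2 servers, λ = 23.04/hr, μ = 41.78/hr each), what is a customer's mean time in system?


a = 0.5515; ρ = 0.2757; P₀ = 0.567730
Lq = P₀·a^c·ρ/(c!(1−ρ)²) = 0.04538
Wq = Lq/λ = 0.04538/23.04 = 0.001969 hr
W = Wq + 1/μ = 0.001969 + 0.02393 = 0.02590 hr

Final: 0.02590 hr


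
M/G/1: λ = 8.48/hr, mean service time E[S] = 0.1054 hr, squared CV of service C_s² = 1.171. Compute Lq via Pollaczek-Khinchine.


ρ = λ·E[S] = 8.48·0.1054 = 0.8938
Lq = ρ²(1+C_s²)/(2(1−ρ)) = 0.7989·(1+1.171)/(2·0.1062)
= 0.7989·2.1710/0.2124 = 8.16480

Final: 8.16480


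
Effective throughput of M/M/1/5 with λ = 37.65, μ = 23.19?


ρ = 1.6235; P_K = (1−ρ)ρ^5/(1−ρ^6) = 0.406246
λ_eff = λ(1 − P_K) = 37.65·(1 − 0.406246) = 37.65·0.593754 = 22.3548 /hr

Final: 22.3548 /hr


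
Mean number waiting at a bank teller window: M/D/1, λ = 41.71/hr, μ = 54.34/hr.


ρ = 41.71/54.34 = 0.7676
M/D/1: Lq = ρ²/(2(1−ρ)) = 0.5892/(2·0.2324) = 1.26744

Final: 1.26744


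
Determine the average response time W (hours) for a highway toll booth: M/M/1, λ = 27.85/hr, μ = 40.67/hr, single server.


W = 1/(μ−λ) = 1/(40.67 − 27.85) = 1/12.82 = 0.07800 hr

Final: 0.07800 hr


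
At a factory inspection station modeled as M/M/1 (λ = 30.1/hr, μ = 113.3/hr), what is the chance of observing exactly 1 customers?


ρ = 30.1/113.3 = 0.2657
P_n = (1−ρ)·ρ^n = (1 − 0.2657)·0.2657^1 = 0.7343·0.265666 = 0.195088

Final: 0.195088


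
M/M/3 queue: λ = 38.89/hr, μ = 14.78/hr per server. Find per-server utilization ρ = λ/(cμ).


ρ = λ/(cμ) = 38.89/(3·14.78) = 38.89/44.34 = 0.8771

Final: 0.8771


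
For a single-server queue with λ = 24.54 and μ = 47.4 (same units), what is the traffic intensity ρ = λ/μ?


ρ = λ/μ = 24.54/47.4 = 0.5177

Final: 0.5177


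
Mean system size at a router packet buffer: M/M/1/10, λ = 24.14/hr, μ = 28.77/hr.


ρ = 24.14/28.77 = 0.8391
L = ρ[1 − (K+1)ρ^K + Kρ^(K+1)] / [(1−ρ)(1−ρ^(K+1))]
Numerator: 0.8391·(1 − 11·0.172971 + 10·0.145135) = 0.460366
Denominator: (0.1609)·(0.854865) = 0.137575
L = 0.460366/0.137575 = 3.3463

Final: 3.3463


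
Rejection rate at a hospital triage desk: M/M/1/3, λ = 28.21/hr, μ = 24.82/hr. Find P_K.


ρ = λ/μ = 28.21/24.82 = 1.1366
P_K = (1−ρ)ρ^K/(1−ρ^(K+1)) = (-0.1366·1.468263)/(1 − 1.668804)
= -0.200540/-0.668804 = 0.299849

Final: 0.299849


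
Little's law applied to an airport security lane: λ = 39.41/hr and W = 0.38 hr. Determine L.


L = λW = 39.41·0.38 = 14.9758

Final: 14.9758


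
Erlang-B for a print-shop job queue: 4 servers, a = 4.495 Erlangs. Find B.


B(c,a) = (a^c/c!) / Σ_{k=0}^{c} a^k/k!
a^4/4! = 17.010126
Σ terms (k=0..4): 1.00000 + 4.49500 + 10.10251 + 15.13693 + 17.01013 = 47.744570
B = 17.010126/47.744570 = 0.356274

Final: 0.356274


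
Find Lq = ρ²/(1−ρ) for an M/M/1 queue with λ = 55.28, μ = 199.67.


ρ = 55.28/199.67 = 0.2769
Lq = ρ²/(1−ρ) = 0.07665/0.7231 = 0.1060

Final: 0.1060


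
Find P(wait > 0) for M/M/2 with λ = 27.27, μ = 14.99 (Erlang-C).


a = λ/μ = 1.8192; ρ = a/2 = 0.9096
P₀ = 0.047336 (from M/M/c formula)
C(c,a) = [a^c/(c!(1−ρ))]·P₀ = [3.30954/(2·0.09039)]·0.047336
= 18.30625·0.047336 = 0.866549

Final: 0.866549


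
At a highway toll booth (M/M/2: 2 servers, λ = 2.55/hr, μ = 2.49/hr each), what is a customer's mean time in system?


a = 1.0241; ρ = 0.5120; P₀ = 0.322709
Lq = P₀·a^c·ρ/(c!(1−ρ)²) = 0.36393
Wq = Lq/λ = 0.36393/2.55 = 0.14272 hr
W = Wq + 1/μ = 0.14272 + 0.40161 = 0.54432 hr

Final: 0.54432 hr


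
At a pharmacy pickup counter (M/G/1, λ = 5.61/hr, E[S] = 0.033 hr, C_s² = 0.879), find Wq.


ρ = λ·E[S] = 5.61·0.033 = 0.1851
E[S²] = E[S]²(1+C_s²) = 0.033²·(1+0.879) = 0.002046
Wq = λ·E[S²]/(2(1−ρ)) = 5.61·0.002046/(2·0.8149) = 0.007044 hr

Final: 0.007044 hr


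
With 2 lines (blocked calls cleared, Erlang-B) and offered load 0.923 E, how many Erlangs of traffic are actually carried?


B(2,0.923) = 0.181341 (Erlang-B)
Carried load = a(1 − B) = 0.923·(1 − 0.181341) = 0.923·0.818659 = 0.7556 E

Final: 0.7556 Erlangs


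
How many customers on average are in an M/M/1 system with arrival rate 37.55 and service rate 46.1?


ρ = λ/μ = 37.55/46.1 = 0.8145
L = ρ/(1−ρ) = 0.8145/(1 − 0.8145) = 0.8145/0.1855 = 4.3918

Final: 4.3918


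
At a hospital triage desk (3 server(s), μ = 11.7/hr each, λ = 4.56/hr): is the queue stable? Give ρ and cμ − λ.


Total capacity cμ = 3·11.7 = 35.10/hr
ρ = λ/(cμ) = 4.56/35.10 = 0.1299
Stable ⇔ ρ < 1: YES
Spare capacity = cμ − λ = 35.10 − 4.56 = 30.54/hr

Final: ρ = 0.1299; stable; margin = 30.54/hr


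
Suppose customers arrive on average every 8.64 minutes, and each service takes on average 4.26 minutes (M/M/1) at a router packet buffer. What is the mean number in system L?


λ = 60/8.64 = 6.9444 /hr
μ = 60/4.26 = 14.0845 /hr
ρ = λ/μ = 6.9444/14.0845 = 0.4931
L = ρ/(1−ρ) = 0.4931/0.5069 = 0.9726

Final: 0.9726


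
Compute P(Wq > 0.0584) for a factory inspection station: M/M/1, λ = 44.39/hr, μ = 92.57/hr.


ρ = 44.39/92.57 = 0.4795
P(Wq > t) = ρ·e^{−(μ−λ)t} = 0.4795·e^{−2.8137}
= 0.4795·0.059982 = 0.028763

Final: 0.028763


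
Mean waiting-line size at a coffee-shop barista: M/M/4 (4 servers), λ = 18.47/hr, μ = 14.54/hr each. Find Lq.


a = λ/μ = 1.2703; ρ = a/4 = 0.3176
P₀ = 0.279508
Lq = P₀·a^c·ρ / (c!·(1−ρ)²) = 0.279508·2.60381·0.3176/(24·0.46571)
= 0.02068

Final: 0.02068


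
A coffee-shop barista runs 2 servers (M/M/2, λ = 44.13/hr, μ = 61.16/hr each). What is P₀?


a = λ/μ = 44.13/61.16 = 0.7216; ρ = a/c = 0.3608
Σ_{k=0}^{1} a^k/k! (terms k=0..1) = 1.00000 + 0.72155 = 1.72155
Tail: a^2/(2!(1−ρ)) = 0.52063/(2·0.6392) = 0.40724
P₀ = 1/(1.72155 + 0.40724) = 1/2.12879 = 0.469751

Final: 0.469751


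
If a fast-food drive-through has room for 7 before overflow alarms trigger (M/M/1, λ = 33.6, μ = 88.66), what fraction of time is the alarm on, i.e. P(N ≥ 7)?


ρ = 33.6/88.66 = 0.3790
P(N ≥ n) = ρ^n = 0.3790^7 = 0.001123

Final: 0.001123


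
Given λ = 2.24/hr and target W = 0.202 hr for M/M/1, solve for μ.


W = 1/(μ−λ) ⇒ μ − λ = 1/W = 1/0.202 = 4.9505
μ = λ + 1/W = 2.24 + 4.9505 = 7.1905 per hr

Final: 7.1905 /hr


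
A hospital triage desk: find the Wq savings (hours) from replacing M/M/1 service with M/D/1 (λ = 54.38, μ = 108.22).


ρ = 54.38/108.22 = 0.5025
Wq(M/M/1) = ρ/(μ−λ) = 0.5025/53.84 = 0.009333 hr
Wq(M/D/1) = ρ/(2(μ−λ)) = 0.004667 hr
Savings = 0.009333 − 0.004667 = 0.004667 hr

Final: 0.004667 hr


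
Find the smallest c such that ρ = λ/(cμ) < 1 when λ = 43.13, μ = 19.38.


Stability requires cμ > λ ⇔ c > λ/μ.
λ/μ = 43.13/19.38 = 2.2255
Minimum integer c = ⌊2.2255⌋ + 1 = 3
Check: 3·19.38 = 58.14 > 43.13, while 2·19.38 = 38.76 ≤ 43.13

Final: 3 servers


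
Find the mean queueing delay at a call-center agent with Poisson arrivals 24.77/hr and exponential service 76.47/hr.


ρ = 24.77/76.47 = 0.3239
Wq = ρ/(μ−λ) = 0.3239/(76.47 − 24.77) = 0.3239/51.70 = 0.006265 hr

Final: 0.006265 hr


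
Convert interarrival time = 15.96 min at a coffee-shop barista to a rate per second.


λ = 1/(interarrival time) in consistent units.
1 second = 0.0166667 min, so λ = 0.0166667/15.96 = 0.001044 per second

Final: 0.001044 /sec


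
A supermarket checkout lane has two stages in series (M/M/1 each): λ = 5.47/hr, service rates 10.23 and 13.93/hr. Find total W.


Each node sees arrival rate λ = 5.47/hr (tandem ⇒ throughput preserved).
W₁ = 1/(μ₁−λ) = 1/(10.23−5.47) = 0.21008 hr
W₂ = 1/(μ₂−λ) = 1/(13.93−5.47) = 0.11820 hr
W_total = W₁ + W₂ = 0.21008 + 0.11820 = 0.32829 hr

Final: 0.32829 hr


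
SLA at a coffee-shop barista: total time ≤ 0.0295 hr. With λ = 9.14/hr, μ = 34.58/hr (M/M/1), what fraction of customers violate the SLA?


W ~ Exponential(μ−λ) for M/M/1.
μ − λ = 34.58 − 9.14 = 25.4400
P(W > t) = e^{−(μ−λ)t} = e^{−0.7505} = 0.472140

Final: 0.472140


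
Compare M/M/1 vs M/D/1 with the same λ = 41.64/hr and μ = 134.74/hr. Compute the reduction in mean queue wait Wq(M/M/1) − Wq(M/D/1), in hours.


ρ = 41.64/134.74 = 0.3090
Wq(M/M/1) = ρ/(μ−λ) = 0.3090/93.10 = 0.003319 hr
Wq(M/D/1) = ρ/(2(μ−λ)) = 0.001660 hr
Savings = 0.003319 − 0.001660 = 0.001660 hr

Final: 0.001660 hr


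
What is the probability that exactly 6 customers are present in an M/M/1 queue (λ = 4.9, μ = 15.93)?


ρ = 4.9/15.93 = 0.3076
P_n = (1−ρ)·ρ^n = (1 − 0.3076)·0.3076^6 = 0.6924·0.0008470 = 0.0005865

Final: 0.0005865


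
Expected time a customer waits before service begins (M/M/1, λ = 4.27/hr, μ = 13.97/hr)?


ρ = 4.27/13.97 = 0.3057
Wq = ρ/(μ−λ) = 0.3057/(13.97 − 4.27) = 0.3057/9.70 = 0.03151 hr

Final: 0.03151 hr


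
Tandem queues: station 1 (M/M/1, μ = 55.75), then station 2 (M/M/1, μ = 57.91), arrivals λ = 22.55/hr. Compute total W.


Each node sees arrival rate λ = 22.55/hr (tandem ⇒ throughput preserved).
W₁ = 1/(μ₁−λ) = 1/(55.75−22.55) = 0.03012 hr
W₂ = 1/(μ₂−λ) = 1/(57.91−22.55) = 0.02828 hr
W_total = W₁ + W₂ = 0.03012 + 0.02828 = 0.05840 hr

Final: 0.05840 hr


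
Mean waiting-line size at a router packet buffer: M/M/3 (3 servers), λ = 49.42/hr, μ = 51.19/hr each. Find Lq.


a = λ/μ = 0.9654; ρ = a/3 = 0.3218
P₀ = 0.376992
Lq = P₀·a^c·ρ / (c!·(1−ρ)²) = 0.376992·0.89981·0.3218/(6·0.45994)
= 0.03956

Final: 0.03956


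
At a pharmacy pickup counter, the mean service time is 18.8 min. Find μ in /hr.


μ = 1/(service time) in consistent units.
1 hour = 60 min, so μ = 60/18.8 = 3.1915 per hour

Final: 3.1915 /hr


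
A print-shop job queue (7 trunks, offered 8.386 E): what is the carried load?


B(7,8.386) = 0.329504 (Erlang-B)
Carried load = a(1 − B) = 8.386·(1 − 0.329504) = 8.386·0.670496 = 5.6228 E

Final: 5.6228 Erlangs


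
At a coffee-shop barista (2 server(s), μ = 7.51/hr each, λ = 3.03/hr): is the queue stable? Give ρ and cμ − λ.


Total capacity cμ = 2·7.51 = 15.02/hr
ρ = λ/(cμ) = 3.03/15.02 = 0.2017
Stable ⇔ ρ < 1: YES
Spare capacity = cμ − λ = 15.02 − 3.03 = 11.99/hr

Final: ρ = 0.2017; stable; margin = 11.99/hr


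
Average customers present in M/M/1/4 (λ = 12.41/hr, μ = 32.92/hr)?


ρ = 12.41/32.92 = 0.3770
L = ρ[1 − (K+1)ρ^K + Kρ^(K+1)] / [(1−ρ)(1−ρ^(K+1))]
Numerator: 0.3770·(1 − 5·0.020195 + 4·0.007613) = 0.350389
Denominator: (0.6230)·(0.992387) = 0.618282
L = 0.350389/0.618282 = 0.5667

Final: 0.5667


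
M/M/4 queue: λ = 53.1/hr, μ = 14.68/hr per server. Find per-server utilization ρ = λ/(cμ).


ρ = λ/(cμ) = 53.1/(4·14.68) = 53.1/58.72 = 0.9043

Final: 0.9043


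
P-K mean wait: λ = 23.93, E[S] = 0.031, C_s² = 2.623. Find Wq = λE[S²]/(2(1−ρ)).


ρ = λ·E[S] = 23.93·0.031 = 0.7418
E[S²] = E[S]²(1+C_s²) = 0.031²·(1+2.623) = 0.003482
Wq = λ·E[S²]/(2(1−ρ)) = 23.93·0.003482/(2·0.2582) = 0.16136 hr

Final: 0.16136 hr


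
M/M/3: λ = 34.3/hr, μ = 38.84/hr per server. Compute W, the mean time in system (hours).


a = 0.8831; ρ = 0.2944; P₀ = 0.410555
Lq = P₀·a^c·ρ/(c!(1−ρ)²) = 0.02786
Wq = Lq/λ = 0.02786/34.3 = 0.0008123 hr
W = Wq + 1/μ = 0.0008123 + 0.02575 = 0.02656 hr

Final: 0.02656 hr


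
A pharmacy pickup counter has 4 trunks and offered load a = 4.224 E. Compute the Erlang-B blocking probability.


B(c,a) = (a^c/c!) / Σ_{k=0}^{c} a^k/k!
a^4/4! = 13.264302
Σ terms (k=0..4): 1.00000 + 4.22400 + 8.92109 + 12.56089 + 13.26430 = 39.970282
B = 13.264302/39.970282 = 0.331854

Final: 0.331854


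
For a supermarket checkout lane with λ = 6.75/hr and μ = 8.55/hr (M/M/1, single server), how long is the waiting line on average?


ρ = 6.75/8.55 = 0.7895
Lq = ρ²/(1−ρ) = 0.6233/0.2105 = 2.9605

Final: 2.9605


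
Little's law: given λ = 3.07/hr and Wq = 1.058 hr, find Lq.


Lq = λWq = 3.07·1.058 = 3.2481

Final: 3.2481


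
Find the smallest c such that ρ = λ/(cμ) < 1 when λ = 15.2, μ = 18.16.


Stability requires cμ > λ ⇔ c > λ/μ.
λ/μ = 15.2/18.16 = 0.8370
Minimum integer c = ⌊0.8370⌋ + 1 = 1
Check: 1·18.16 = 18.16 > 15.2, while 0·18.16 = 0.00 ≤ 15.2

Final: 1 servers


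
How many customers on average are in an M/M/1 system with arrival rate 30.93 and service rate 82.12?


ρ = λ/μ = 30.93/82.12 = 0.3766
L = ρ/(1−ρ) = 0.3766/(1 − 0.3766) = 0.3766/0.6234 = 0.6042

Final: 0.6042


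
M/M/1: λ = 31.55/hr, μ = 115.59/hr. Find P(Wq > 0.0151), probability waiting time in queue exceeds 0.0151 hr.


ρ = 31.55/115.59 = 0.2729
P(Wq > t) = ρ·e^{−(μ−λ)t} = 0.2729·e^{−1.2690}
= 0.2729·0.281111 = 0.076729

Final: 0.076729


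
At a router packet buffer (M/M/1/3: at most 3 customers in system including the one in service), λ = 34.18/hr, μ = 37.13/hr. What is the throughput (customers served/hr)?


ρ = 0.9205; P_K = (1−ρ)ρ^3/(1−ρ^4) = 0.219863
λ_eff = λ(1 − P_K) = 34.18·(1 − 0.219863) = 34.18·0.780137 = 26.6651 /hr

Final: 26.6651 /hr


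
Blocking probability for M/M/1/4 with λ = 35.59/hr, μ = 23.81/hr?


ρ = λ/μ = 35.59/23.81 = 1.4948
P_K = (1−ρ)ρ^K/(1−ρ^(K+1)) = (-0.4948·4.991998)/(1 − 7.461789)
= -2.469791/-6.461789 = 0.382215

Final: 0.382215


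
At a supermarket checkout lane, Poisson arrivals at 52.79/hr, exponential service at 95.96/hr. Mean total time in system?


W = 1/(μ−λ) = 1/(95.96 − 52.79) = 1/43.17 = 0.02316 hr

Final: 0.02316 hr


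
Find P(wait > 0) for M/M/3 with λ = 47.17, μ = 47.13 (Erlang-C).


a = λ/μ = 1.0008; ρ = a/3 = 0.3336
P₀ = 0.363314 (from M/M/c formula)
C(c,a) = [a^c/(c!(1−ρ))]·P₀ = [1.00255/(6·0.6664)]·0.363314
= 0.25074·0.363314 = 0.091099

Final: 0.091099


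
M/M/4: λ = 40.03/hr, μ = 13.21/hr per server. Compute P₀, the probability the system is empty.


a = λ/μ = 40.03/13.21 = 3.0303; ρ = a/c = 0.7576
Σ_{k=0}^{3} a^k/k! (terms k=0..3) = 1.00000 + 3.03028 + 4.59130 + 4.63764 = 13.25922
Tail: a^4/(4!(1−ρ)) = 84.32010/(24·0.2424) = 14.49217
P₀ = 1/(13.25922 + 14.49217) = 1/27.75139 = 0.036034

Final: 0.036034


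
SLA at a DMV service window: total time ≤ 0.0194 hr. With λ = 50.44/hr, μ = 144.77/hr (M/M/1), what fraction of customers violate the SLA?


W ~ Exponential(μ−λ) for M/M/1.
μ − λ = 144.77 − 50.44 = 94.3300
P(W > t) = e^{−(μ−λ)t} = e^{−1.8300} = 0.160413

Final: 0.160413


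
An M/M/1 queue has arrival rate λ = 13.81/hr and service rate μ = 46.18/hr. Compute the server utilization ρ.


ρ = λ/μ = 13.81/46.18 = 0.2990

Final: 0.2990


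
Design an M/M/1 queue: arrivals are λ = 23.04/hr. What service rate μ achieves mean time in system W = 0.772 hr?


W = 1/(μ−λ) ⇒ μ − λ = 1/W = 1/0.772 = 1.2953
μ = λ + 1/W = 23.04 + 1.2953 = 24.3353 per hr

Final: 24.3353 /hr


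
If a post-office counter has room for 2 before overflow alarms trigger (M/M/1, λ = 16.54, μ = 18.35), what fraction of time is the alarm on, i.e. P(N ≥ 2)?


ρ = 16.54/18.35 = 0.9014
P(N ≥ n) = ρ^n = 0.9014^2 = 0.812454

Final: 0.812454


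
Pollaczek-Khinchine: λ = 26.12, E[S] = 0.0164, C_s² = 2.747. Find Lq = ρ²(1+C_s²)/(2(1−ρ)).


ρ = λ·E[S] = 26.12·0.0164 = 0.4284
Lq = ρ²(1+C_s²)/(2(1−ρ)) = 0.1835·(1+2.747)/(2·0.5716)
= 0.1835·3.7470/1.1433 = 0.60141

Final: 0.60141


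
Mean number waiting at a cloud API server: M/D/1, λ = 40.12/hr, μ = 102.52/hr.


ρ = 40.12/102.52 = 0.3913
M/D/1: Lq = ρ²/(2(1−ρ)) = 0.1531/(2·0.6087) = 0.12581

Final: 0.12581


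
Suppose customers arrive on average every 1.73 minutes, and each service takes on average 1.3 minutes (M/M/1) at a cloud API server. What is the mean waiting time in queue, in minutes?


λ = 60/1.73 = 34.6821 /hr
μ = 60/1.3 = 46.1538 /hr
ρ = λ/μ = 34.6821/46.1538 = 0.7514
Wq = ρ/(μ−λ) = 0.7514/(46.1538−34.6821) = 0.06550 hr
In minutes: 0.06550·60 = 3.930 min

Final: 3.930 min


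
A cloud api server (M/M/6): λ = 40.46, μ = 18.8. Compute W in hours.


a = 2.1521; ρ = 0.3587; P₀ = 0.115969
Lq = P₀·a^c·ρ/(c!(1−ρ)²) = 0.01396
Wq = Lq/λ = 0.01396/40.46 = 0.0003450 hr
W = Wq + 1/μ = 0.0003450 + 0.05319 = 0.05354 hr

Final: 0.05354 hr


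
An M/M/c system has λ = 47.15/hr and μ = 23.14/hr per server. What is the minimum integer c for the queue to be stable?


Stability requires cμ > λ ⇔ c > λ/μ.
λ/μ = 47.15/23.14 = 2.0376
Minimum integer c = ⌊2.0376⌋ + 1 = 3
Check: 3·23.14 = 69.42 > 47.15, while 2·23.14 = 46.28 ≤ 47.15

Final: 3 servers


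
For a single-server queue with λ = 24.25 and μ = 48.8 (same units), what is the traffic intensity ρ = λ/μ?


ρ = λ/μ = 24.25/48.8 = 0.4969

Final: 0.4969


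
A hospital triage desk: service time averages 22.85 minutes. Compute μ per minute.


μ = 1/(service time) in consistent units.
1 minute = 1 min, so μ = 1/22.85 = 0.04376 per minute

Final: 0.04376 /min


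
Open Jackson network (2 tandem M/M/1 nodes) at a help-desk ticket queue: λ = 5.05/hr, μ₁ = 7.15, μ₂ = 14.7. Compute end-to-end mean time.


Each node sees arrival rate λ = 5.05/hr (tandem ⇒ throughput preserved).
W₁ = 1/(μ₁−λ) = 1/(7.15−5.05) = 0.47619 hr
W₂ = 1/(μ₂−λ) = 1/(14.7−5.05) = 0.10363 hr
W_total = W₁ + W₂ = 0.47619 + 0.10363 = 0.57982 hr

Final: 0.57982 hr


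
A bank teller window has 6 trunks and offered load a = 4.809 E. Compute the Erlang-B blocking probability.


B(c,a) = (a^c/c!) / Σ_{k=0}^{c} a^k/k!
a^6/6! = 17.178932
Σ terms (k=0..6): 1.00000 + 4.80900 + 11.56324 + 18.53587 + 22.28476 + 21.43348 + 17.17893 = 96.805280
B = 17.178932/96.805280 = 0.177459

Final: 0.177459


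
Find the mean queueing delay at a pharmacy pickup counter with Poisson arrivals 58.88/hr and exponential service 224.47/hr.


ρ = 58.88/224.47 = 0.2623
Wq = ρ/(μ−λ) = 0.2623/(224.47 − 58.88) = 0.2623/165.59 = 0.001584 hr

Final: 0.001584 hr


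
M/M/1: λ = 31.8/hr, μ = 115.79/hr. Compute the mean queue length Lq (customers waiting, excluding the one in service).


ρ = 31.8/115.79 = 0.2746
Lq = ρ²/(1−ρ) = 0.07542/0.7254 = 0.1040

Final: 0.1040


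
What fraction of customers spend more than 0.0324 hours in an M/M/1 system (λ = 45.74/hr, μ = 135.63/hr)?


W ~ Exponential(μ−λ) for M/M/1.
μ − λ = 135.63 − 45.74 = 89.8900
P(W > t) = e^{−(μ−λ)t} = e^{−2.9124} = 0.054343

Final: 0.054343


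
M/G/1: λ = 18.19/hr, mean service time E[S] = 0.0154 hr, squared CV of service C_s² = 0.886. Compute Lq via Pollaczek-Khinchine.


ρ = λ·E[S] = 18.19·0.0154 = 0.2801
Lq = ρ²(1+C_s²)/(2(1−ρ)) = 0.07847·(1+0.886)/(2·0.7199)
= 0.07847·1.8860/1.4397 = 0.10279

Final: 0.10279


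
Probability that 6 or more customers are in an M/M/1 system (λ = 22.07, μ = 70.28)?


ρ = 22.07/70.28 = 0.3140
P(N ≥ n) = ρ^n = 0.3140^6 = 0.0009590

Final: 0.0009590


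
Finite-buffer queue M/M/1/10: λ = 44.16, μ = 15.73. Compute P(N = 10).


ρ = λ/μ = 44.16/15.73 = 2.8074
P_K = (1−ρ)ρ^K/(1−ρ^(K+1)) = (-1.8074·30409.089791)/(1 − 85369.701537)
= -54960.611746/-85368.701537 = 0.643803

Final: 0.643803


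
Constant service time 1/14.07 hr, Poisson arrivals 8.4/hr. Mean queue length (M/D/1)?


ρ = 8.4/14.07 = 0.5970
M/D/1: Lq = ρ²/(2(1−ρ)) = 0.3564/(2·0.4030) = 0.44223

Final: 0.44223


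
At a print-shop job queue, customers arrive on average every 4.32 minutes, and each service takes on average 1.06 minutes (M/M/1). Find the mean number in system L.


λ = 60/4.32 = 13.8889 /hr
μ = 60/1.06 = 56.6038 /hr
ρ = λ/μ = 13.8889/56.6038 = 0.2454
L = ρ/(1−ρ) = 0.2454/0.7546 = 0.3252

Final: 0.3252


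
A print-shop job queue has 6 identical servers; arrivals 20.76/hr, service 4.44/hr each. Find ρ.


ρ = λ/(cμ) = 20.76/(6·4.44) = 20.76/26.64 = 0.7793

Final: 0.7793


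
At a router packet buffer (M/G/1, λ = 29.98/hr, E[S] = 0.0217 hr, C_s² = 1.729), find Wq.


ρ = λ·E[S] = 29.98·0.0217 = 0.6506
E[S²] = E[S]²(1+C_s²) = 0.0217²·(1+1.729) = 0.001285
Wq = λ·E[S²]/(2(1−ρ)) = 29.98·0.001285/(2·0.3494) = 0.05513 hr

Final: 0.05513 hr


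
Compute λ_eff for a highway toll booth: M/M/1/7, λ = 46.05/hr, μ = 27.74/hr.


ρ = 1.6601; P_K = (1−ρ)ρ^7/(1−ρ^8) = 0.404627
λ_eff = λ(1 − P_K) = 46.05·(1 − 0.404627) = 46.05·0.595373 = 27.4169 /hr

Final: 27.4169 /hr


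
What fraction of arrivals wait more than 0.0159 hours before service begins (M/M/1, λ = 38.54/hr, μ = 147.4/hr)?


ρ = 38.54/147.4 = 0.2615
P(Wq > t) = ρ·e^{−(μ−λ)t} = 0.2615·e^{−1.7309}
= 0.2615·0.177130 = 0.046313

Final: 0.046313


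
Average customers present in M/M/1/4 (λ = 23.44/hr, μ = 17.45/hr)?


ρ = 23.44/17.45 = 1.3433
L = ρ[1 − (K+1)ρ^K + Kρ^(K+1)] / [(1−ρ)(1−ρ^(K+1))]
Numerator: 1.3433·(1 − 5·3.255732 + 4·4.373316) = 2.974802
Denominator: (-0.3433)·(-3.373316) = 1.157946
L = 2.974802/1.157946 = 2.5690

Final: 2.5690


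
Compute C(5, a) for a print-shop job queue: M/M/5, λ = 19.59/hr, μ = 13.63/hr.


a = λ/μ = 1.4373; ρ = a/5 = 0.2875
P₀ = 0.237275 (from M/M/c formula)
C(c,a) = [a^c/(c!(1−ρ))]·P₀ = [6.13328/(120·0.7125)]·0.237275
= 0.07173·0.237275 = 0.017020

Final: 0.017020


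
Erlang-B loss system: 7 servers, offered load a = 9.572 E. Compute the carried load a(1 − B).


B(7,9.572) = 0.389437 (Erlang-B)
Carried load = a(1 − B) = 9.572·(1 − 0.389437) = 9.572·0.610563 = 5.8443 E

Final: 5.8443 Erlangs


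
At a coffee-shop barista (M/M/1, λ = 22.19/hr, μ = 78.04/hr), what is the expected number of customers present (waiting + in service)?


ρ = λ/μ = 22.19/78.04 = 0.2843
L = ρ/(1−ρ) = 0.2843/(1 − 0.2843) = 0.2843/0.7157 = 0.3973

Final: 0.3973


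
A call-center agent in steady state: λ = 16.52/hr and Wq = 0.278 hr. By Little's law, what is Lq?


Lq = λWq = 16.52·0.278 = 4.5926

Final: 4.5926


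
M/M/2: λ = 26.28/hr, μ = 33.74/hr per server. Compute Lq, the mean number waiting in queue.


a = λ/μ = 0.7789; ρ = a/2 = 0.3894
P₀ = 0.439420
Lq = P₀·a^c·ρ / (c!·(1−ρ)²) = 0.439420·0.60668·0.3894/(2·0.37277)
= 0.13926

Final: 0.13926


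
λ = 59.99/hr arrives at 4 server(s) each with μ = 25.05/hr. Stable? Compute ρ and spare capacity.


Total capacity cμ = 4·25.05 = 100.20/hr
ρ = λ/(cμ) = 59.99/100.20 = 0.5987
Stable ⇔ ρ < 1: YES
Spare capacity = cμ − λ = 100.20 − 59.99 = 40.21/hr

Final: ρ = 0.5987; stable; margin = 40.21/hr


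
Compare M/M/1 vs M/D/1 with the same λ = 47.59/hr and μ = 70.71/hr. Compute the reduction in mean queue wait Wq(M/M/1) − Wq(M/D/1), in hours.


ρ = 47.59/70.71 = 0.6730
Wq(M/M/1) = ρ/(μ−λ) = 0.6730/23.12 = 0.02911 hr
Wq(M/D/1) = ρ/(2(μ−λ)) = 0.01456 hr
Savings = 0.02911 − 0.01456 = 0.01456 hr

Final: 0.01456 hr


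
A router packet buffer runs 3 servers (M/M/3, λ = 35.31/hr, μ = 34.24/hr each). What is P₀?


a = λ/μ = 35.31/34.24 = 1.0312; ρ = a/c = 0.3438
Σ_{k=0}^{2} a^k/k! (terms k=0..2) = 1.00000 + 1.03125 + 0.53174 = 2.56299
Tail: a^3/(3!(1−ρ)) = 1.09671/(6·0.6562) = 0.27853
P₀ = 1/(2.56299 + 0.27853) = 1/2.84152 = 0.351925

Final: 0.351925


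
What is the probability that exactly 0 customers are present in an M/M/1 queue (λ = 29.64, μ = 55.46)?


ρ = 29.64/55.46 = 0.5344
P_n = (1−ρ)·ρ^n = (1 − 0.5344)·0.5344^0 = 0.4656·1.000000 = 0.465561

Final: 0.465561


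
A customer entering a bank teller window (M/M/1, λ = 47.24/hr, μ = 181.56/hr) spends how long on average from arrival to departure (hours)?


W = 1/(μ−λ) = 1/(181.56 − 47.24) = 1/134.32 = 0.007445 hr

Final: 0.007445 hr


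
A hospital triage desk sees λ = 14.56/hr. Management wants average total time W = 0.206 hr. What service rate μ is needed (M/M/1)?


W = 1/(μ−λ) ⇒ μ − λ = 1/W = 1/0.206 = 4.8544
μ = λ + 1/W = 14.56 + 4.8544 = 19.4144 per hr

Final: 19.4144 /hr


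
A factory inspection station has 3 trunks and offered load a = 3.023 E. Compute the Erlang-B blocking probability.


B(c,a) = (a^c/c!) / Σ_{k=0}^{c} a^k/k!
a^3/3! = 4.604296
Σ terms (k=0..3): 1.00000 + 3.02300 + 4.56926 + 4.60430 = 13.196560
B = 4.604296/13.196560 = 0.348901

Final: 0.348901


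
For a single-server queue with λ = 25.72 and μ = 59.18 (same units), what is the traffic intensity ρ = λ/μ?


ρ = λ/μ = 25.72/59.18 = 0.4346

Final: 0.4346


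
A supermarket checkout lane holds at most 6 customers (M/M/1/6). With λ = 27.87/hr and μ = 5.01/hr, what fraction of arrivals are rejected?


ρ = λ/μ = 27.87/5.01 = 5.5629
P_K = (1−ρ)ρ^K/(1−ρ^(K+1)) = (-4.5629·29634.353495)/(1 − 164852.182015)
= -135217.828521/-164851.182015 = 0.820242

Final: 0.820242


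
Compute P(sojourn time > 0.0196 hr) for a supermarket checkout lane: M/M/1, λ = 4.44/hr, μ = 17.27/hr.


W ~ Exponential(μ−λ) for M/M/1.
μ − λ = 17.27 − 4.44 = 12.8300
P(W > t) = e^{−(μ−λ)t} = e^{−0.2515} = 0.777658

Final: 0.777658


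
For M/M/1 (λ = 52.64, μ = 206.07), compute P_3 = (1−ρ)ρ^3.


ρ = 52.64/206.07 = 0.2554
P_n = (1−ρ)·ρ^n = (1 − 0.2554)·0.2554^3 = 0.7446·0.016669 = 0.012411

Final: 0.012411


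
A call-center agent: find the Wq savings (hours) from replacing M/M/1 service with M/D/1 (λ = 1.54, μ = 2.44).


ρ = 1.54/2.44 = 0.6311
Wq(M/M/1) = ρ/(μ−λ) = 0.6311/0.9000 = 0.70128 hr
Wq(M/D/1) = ρ/(2(μ−λ)) = 0.35064 hr
Savings = 0.70128 − 0.35064 = 0.35064 hr

Final: 0.35064 hr


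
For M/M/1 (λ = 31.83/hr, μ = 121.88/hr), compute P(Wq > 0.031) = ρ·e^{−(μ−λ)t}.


ρ = 31.83/121.88 = 0.2612
P(Wq > t) = ρ·e^{−(μ−λ)t} = 0.2612·e^{−2.7915}
= 0.2612·0.061326 = 0.016016

Final: 0.016016


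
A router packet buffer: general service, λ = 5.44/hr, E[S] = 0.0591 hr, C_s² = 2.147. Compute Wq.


ρ = λ·E[S] = 5.44·0.0591 = 0.3215
E[S²] = E[S]²(1+C_s²) = 0.0591²·(1+2.147) = 0.010992
Wq = λ·E[S²]/(2(1−ρ)) = 5.44·0.010992/(2·0.6785) = 0.04406 hr

Final: 0.04406 hr


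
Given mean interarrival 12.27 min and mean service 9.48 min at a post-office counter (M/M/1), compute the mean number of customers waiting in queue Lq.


λ = 60/12.27 = 4.8900 /hr
μ = 60/9.48 = 6.3291 /hr
ρ = λ/μ = 4.8900/6.3291 = 0.7726
Lq = ρ²/(1−ρ) = 0.5969/0.2274 = 2.6252

Final: 2.6252


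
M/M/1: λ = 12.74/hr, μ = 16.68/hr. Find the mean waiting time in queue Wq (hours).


ρ = 12.74/16.68 = 0.7638
Wq = ρ/(μ−λ) = 0.7638/(16.68 − 12.74) = 0.7638/3.94 = 0.1939 hr

Final: 0.1939 hr


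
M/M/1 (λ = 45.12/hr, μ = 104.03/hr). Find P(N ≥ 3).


ρ = 45.12/104.03 = 0.4337
P(N ≥ n) = ρ^n = 0.4337^3 = 0.081589

Final: 0.081589


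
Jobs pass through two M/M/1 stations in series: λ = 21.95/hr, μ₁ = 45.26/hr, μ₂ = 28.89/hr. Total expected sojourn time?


Each node sees arrival rate λ = 21.95/hr (tandem ⇒ throughput preserved).
W₁ = 1/(μ₁−λ) = 1/(45.26−21.95) = 0.04290 hr
W₂ = 1/(μ₂−λ) = 1/(28.89−21.95) = 0.14409 hr
W_total = W₁ + W₂ = 0.04290 + 0.14409 = 0.18699 hr

Final: 0.18699 hr


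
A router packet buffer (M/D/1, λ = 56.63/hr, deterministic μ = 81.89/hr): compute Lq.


ρ = 56.63/81.89 = 0.6915
M/D/1: Lq = ρ²/(2(1−ρ)) = 0.4782/(2·0.3085) = 0.77517

Final: 0.77517


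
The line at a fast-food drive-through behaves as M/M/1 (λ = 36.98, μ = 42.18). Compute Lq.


ρ = 36.98/42.18 = 0.8767
Lq = ρ²/(1−ρ) = 0.7686/0.1233 = 6.2348

Final: 6.2348


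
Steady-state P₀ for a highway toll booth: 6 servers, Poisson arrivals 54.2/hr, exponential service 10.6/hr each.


a = λ/μ = 54.2/10.6 = 5.1132; ρ = a/c = 0.8522
Σ_{k=0}^{5} a^k/k! (terms k=0..5) = 1.00000 + 5.11321 + 13.07245 + 22.28071 + 28.48147 + 29.12634 = 99.07417
Tail: a^6/(6!(1−ρ)) = 17871.48034/(720·0.1478) = 167.94122
P₀ = 1/(99.07417 + 167.94122) = 1/267.01539 = 0.003745

Final: 0.003745


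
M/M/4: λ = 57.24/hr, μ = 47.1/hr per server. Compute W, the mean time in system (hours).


a = 1.2153; ρ = 0.3038; P₀ = 0.295557
Lq = P₀·a^c·ρ/(c!(1−ρ)²) = 0.01684
Wq = Lq/λ = 0.01684/57.24 = 0.0002942 hr
W = Wq + 1/μ = 0.0002942 + 0.02123 = 0.02153 hr

Final: 0.02153 hr


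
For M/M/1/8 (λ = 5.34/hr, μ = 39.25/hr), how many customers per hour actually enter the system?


ρ = 0.1361; P_K = (1−ρ)ρ^8/(1−ρ^9) = 0.0000001014
λ_eff = λ(1 − P_K) = 5.34·(1 − 0.0000001014) = 5.34·1.000000 = 5.3400 /hr

Final: 5.3400 /hr


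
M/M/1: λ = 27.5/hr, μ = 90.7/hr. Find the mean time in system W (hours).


W = 1/(μ−λ) = 1/(90.7 − 27.5) = 1/63.20 = 0.01582 hr

Final: 0.01582 hr


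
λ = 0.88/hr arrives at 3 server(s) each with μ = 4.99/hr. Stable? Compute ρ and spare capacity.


Total capacity cμ = 3·4.99 = 14.97/hr
ρ = λ/(cμ) = 0.88/14.97 = 0.05878
Stable ⇔ ρ < 1: YES
Spare capacity = cμ − λ = 14.97 − 0.88 = 14.09/hr

Final: ρ = 0.05878; stable; margin = 14.09/hr


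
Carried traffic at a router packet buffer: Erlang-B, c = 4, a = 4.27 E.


B(4,4.27) = 0.336091 (Erlang-B)
Carried load = a(1 − B) = 4.27·(1 − 0.336091) = 4.27·0.663909 = 2.8349 E

Final: 2.8349 Erlangs


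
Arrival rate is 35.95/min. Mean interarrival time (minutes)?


Mean interarrival time = 1/λ = 1/35.95 minute = 0.02782 minute
In minutes: 0.02782 × 1 = 0.02782 min

Final: 0.02782 min


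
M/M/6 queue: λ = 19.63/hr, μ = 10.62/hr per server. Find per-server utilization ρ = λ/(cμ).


ρ = λ/(cμ) = 19.63/(6·10.62) = 19.63/63.72 = 0.3081

Final: 0.3081


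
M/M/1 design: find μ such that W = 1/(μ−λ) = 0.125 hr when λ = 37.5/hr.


W = 1/(μ−λ) ⇒ μ − λ = 1/W = 1/0.125 = 8.0000
μ = λ + 1/W = 37.5 + 8.0000 = 45.5000 per hr

Final: 45.5000 /hr


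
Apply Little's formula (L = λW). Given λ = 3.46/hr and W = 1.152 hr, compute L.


L = λW = 3.46·1.152 = 3.9859

Final: 3.9859


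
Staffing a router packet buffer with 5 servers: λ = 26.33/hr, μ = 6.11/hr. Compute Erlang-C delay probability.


a = λ/μ = 4.3093; ρ = a/5 = 0.8619
P₀ = 0.007578 (from M/M/c formula)
C(c,a) = [a^c/(c!(1−ρ))]·P₀ = [1486.10072/(120·0.1381)]·0.007578
= 89.65319·0.007578 = 0.679426

Final: 0.679426


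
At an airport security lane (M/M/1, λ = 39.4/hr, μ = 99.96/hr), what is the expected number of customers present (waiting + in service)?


ρ = λ/μ = 39.4/99.96 = 0.3942
L = ρ/(1−ρ) = 0.3942/(1 − 0.3942) = 0.3942/0.6058 = 0.6506

Final: 0.6506


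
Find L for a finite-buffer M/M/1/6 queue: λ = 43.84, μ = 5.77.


ρ = 43.84/5.77 = 7.5979
L = ρ[1 − (K+1)ρ^K + Kρ^(K+1)] / [(1−ρ)(1−ρ^(K+1))]
Numerator: 7.5979·(1 − 7·192383.753565 + 6·1461716.422235) = 56404021.707197
Denominator: (-6.5979)·(-1461715.422235) = 9644281.823998
L = 56404021.707197/9644281.823998 = 5.8484

Final: 5.8484


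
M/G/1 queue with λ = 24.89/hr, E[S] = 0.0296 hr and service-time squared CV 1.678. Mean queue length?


ρ = λ·E[S] = 24.89·0.0296 = 0.7367
Lq = ρ²(1+C_s²)/(2(1−ρ)) = 0.5428·(1+1.678)/(2·0.2633)
= 0.5428·2.6780/0.5265 = 2.76080

Final: 2.76080


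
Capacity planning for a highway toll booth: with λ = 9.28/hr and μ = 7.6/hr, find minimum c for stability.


Stability requires cμ > λ ⇔ c > λ/μ.
λ/μ = 9.28/7.6 = 1.2211
Minimum integer c = ⌊1.2211⌋ + 1 = 2
Check: 2·7.6 = 15.20 > 9.28, while 1·7.6 = 7.60 ≤ 9.28

Final: 2 servers


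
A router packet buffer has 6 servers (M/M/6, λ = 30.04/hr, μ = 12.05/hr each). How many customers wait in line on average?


a = λ/μ = 2.4929; ρ = a/6 = 0.4155
P₀ = 0.082206
Lq = P₀·a^c·ρ / (c!·(1−ρ)²) = 0.082206·240.03650·0.4155/(720·0.34165)
= 0.03333

Final: 0.03333


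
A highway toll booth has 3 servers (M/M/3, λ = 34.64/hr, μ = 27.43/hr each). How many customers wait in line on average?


a = λ/μ = 1.2629; ρ = a/3 = 0.4210
P₀ = 0.274731
Lq = P₀·a^c·ρ / (c!·(1−ρ)²) = 0.274731·2.01398·0.4210/(6·0.33530)
= 0.11577

Final: 0.11577


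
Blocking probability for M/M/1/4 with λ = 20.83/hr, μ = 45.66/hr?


ρ = λ/μ = 20.83/45.66 = 0.4562
P_K = (1−ρ)ρ^K/(1−ρ^(K+1)) = (0.5438·0.043313)/(1 − 0.019759)
= 0.023553/0.980241 = 0.024028

Final: 0.024028


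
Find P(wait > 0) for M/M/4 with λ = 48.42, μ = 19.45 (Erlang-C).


a = λ/μ = 2.4895; ρ = a/4 = 0.6224
P₀ = 0.074642 (from M/M/c formula)
C(c,a) = [a^c/(c!(1−ρ))]·P₀ = [38.40791/(24·0.3776)]·0.074642
= 4.23777·0.074642 = 0.316315

Final: 0.316315


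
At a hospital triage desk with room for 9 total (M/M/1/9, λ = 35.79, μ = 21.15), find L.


ρ = 35.79/21.15 = 1.6922
L = ρ[1 − (K+1)ρ^K + Kρ^(K+1)] / [(1−ρ)(1−ρ^(K+1))]
Numerator: 1.6922·(1 − 10·113.778955 + 9·192.536586) = 1008.617578
Denominator: (-0.6922)·(-191.536586) = 132.581353
L = 1008.617578/132.581353 = 7.6075

Final: 7.6075


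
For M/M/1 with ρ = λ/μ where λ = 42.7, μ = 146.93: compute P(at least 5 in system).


ρ = 42.7/146.93 = 0.2906
P(N ≥ n) = ρ^n = 0.2906^5 = 0.002073

Final: 0.002073


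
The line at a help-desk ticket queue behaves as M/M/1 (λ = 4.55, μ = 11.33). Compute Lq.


ρ = 4.55/11.33 = 0.4016
Lq = ρ²/(1−ρ) = 0.1613/0.5984 = 0.2695

Final: 0.2695


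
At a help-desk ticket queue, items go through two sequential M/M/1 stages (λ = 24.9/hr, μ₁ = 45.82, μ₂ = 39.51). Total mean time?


Each node sees arrival rate λ = 24.9/hr (tandem ⇒ throughput preserved).
W₁ = 1/(μ₁−λ) = 1/(45.82−24.9) = 0.04780 hr
W₂ = 1/(μ₂−λ) = 1/(39.51−24.9) = 0.06845 hr
W_total = W₁ + W₂ = 0.04780 + 0.06845 = 0.11625 hr

Final: 0.11625 hr


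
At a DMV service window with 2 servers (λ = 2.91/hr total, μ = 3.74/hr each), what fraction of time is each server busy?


ρ = λ/(cμ) = 2.91/(2·3.74) = 2.91/7.48 = 0.3890

Final: 0.3890


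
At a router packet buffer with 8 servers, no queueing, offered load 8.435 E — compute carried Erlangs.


B(8,8.435) = 0.259374 (Erlang-B)
Carried load = a(1 − B) = 8.435·(1 − 0.259374) = 8.435·0.740626 = 6.2472 E

Final: 6.2472 Erlangs


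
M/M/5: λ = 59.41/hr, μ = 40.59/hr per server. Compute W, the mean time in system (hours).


a = 1.4637; ρ = 0.2927; P₀ = 0.231065
Lq = P₀·a^c·ρ/(c!(1−ρ)²) = 0.007569
Wq = Lq/λ = 0.007569/59.41 = 0.0001274 hr
W = Wq + 1/μ = 0.0001274 + 0.02464 = 0.02476 hr

Final: 0.02476 hr


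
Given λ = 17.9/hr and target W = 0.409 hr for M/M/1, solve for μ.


W = 1/(μ−λ) ⇒ μ − λ = 1/W = 1/0.409 = 2.4450
μ = λ + 1/W = 17.9 + 2.4450 = 20.3450 per hr

Final: 20.3450 /hr


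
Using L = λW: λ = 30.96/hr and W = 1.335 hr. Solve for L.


L = λW = 30.96·1.335 = 41.3316

Final: 41.3316


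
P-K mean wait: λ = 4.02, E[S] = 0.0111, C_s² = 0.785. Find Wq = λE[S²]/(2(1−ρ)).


ρ = λ·E[S] = 4.02·0.0111 = 0.04462
E[S²] = E[S]²(1+C_s²) = 0.0111²·(1+0.785) = 0.0002199
Wq = λ·E[S²]/(2(1−ρ)) = 4.02·0.0002199/(2·0.9554) = 0.0004627 hr

Final: 0.0004627 hr


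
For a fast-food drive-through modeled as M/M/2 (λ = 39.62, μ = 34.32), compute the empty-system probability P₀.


a = λ/μ = 39.62/34.32 = 1.1544; ρ = a/c = 0.5772
Σ_{k=0}^{1} a^k/k! (terms k=0..1) = 1.00000 + 1.15443 = 2.15443
Tail: a^2/(2!(1−ρ)) = 1.33271/(2·0.4228) = 1.57610
P₀ = 1/(2.15443 + 1.57610) = 1/3.73053 = 0.268058

Final: 0.268058


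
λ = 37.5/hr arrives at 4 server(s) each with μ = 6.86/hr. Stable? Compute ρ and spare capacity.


Total capacity cμ = 4·6.86 = 27.44/hr
ρ = λ/(cμ) = 37.5/27.44 = 1.3666
Stable ⇔ ρ < 1: NO
Spare capacity = cμ − λ = 27.44 − 37.5 = -10.06/hr

Final: ρ = 1.3666; unstable; margin = -10.06/hr


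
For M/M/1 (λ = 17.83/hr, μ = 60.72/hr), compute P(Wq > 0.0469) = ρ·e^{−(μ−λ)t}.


ρ = 17.83/60.72 = 0.2936
P(Wq > t) = ρ·e^{−(μ−λ)t} = 0.2936·e^{−2.0115}
= 0.2936·0.133782 = 0.039284

Final: 0.039284


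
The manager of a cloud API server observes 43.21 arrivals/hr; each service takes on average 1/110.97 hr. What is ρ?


ρ = λ/μ = 43.21/110.97 = 0.3894

Final: 0.3894


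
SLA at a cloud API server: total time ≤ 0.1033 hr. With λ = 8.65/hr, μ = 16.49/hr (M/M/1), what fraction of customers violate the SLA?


W ~ Exponential(μ−λ) for M/M/1.
μ − λ = 16.49 − 8.65 = 7.8400
P(W > t) = e^{−(μ−λ)t} = e^{−0.8099} = 0.444915

Final: 0.444915


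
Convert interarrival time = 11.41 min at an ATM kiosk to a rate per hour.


λ = 1/(interarrival time) in consistent units.
1 hour = 60 min, so λ = 60/11.41 = 5.2585 per hour

Final: 5.2585 /hr


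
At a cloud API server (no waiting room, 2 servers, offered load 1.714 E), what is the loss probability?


B(c,a) = (a^c/c!) / Σ_{k=0}^{c} a^k/k!
a^2/2! = 1.468898
Σ terms (k=0..2): 1.00000 + 1.71400 + 1.46890 = 4.182898
B = 1.468898/4.182898 = 0.351168

Final: 0.351168


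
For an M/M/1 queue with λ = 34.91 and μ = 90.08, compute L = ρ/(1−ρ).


ρ = λ/μ = 34.91/90.08 = 0.3875
L = ρ/(1−ρ) = 0.3875/(1 − 0.3875) = 0.3875/0.6125 = 0.6328

Final: 0.6328


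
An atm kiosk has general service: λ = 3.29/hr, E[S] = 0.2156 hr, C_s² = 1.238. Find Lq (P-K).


ρ = λ·E[S] = 3.29·0.2156 = 0.7093
Lq = ρ²(1+C_s²)/(2(1−ρ)) = 0.5031·(1+1.238)/(2·0.2907)
= 0.5031·2.2380/0.5814 = 1.93691

Final: 1.93691


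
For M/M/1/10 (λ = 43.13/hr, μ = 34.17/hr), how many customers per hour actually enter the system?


ρ = 1.2622; P_K = (1−ρ)ρ^10/(1−ρ^11) = 0.225119
λ_eff = λ(1 − P_K) = 43.13·(1 − 0.225119) = 43.13·0.774881 = 33.4206 /hr

Final: 33.4206 /hr
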